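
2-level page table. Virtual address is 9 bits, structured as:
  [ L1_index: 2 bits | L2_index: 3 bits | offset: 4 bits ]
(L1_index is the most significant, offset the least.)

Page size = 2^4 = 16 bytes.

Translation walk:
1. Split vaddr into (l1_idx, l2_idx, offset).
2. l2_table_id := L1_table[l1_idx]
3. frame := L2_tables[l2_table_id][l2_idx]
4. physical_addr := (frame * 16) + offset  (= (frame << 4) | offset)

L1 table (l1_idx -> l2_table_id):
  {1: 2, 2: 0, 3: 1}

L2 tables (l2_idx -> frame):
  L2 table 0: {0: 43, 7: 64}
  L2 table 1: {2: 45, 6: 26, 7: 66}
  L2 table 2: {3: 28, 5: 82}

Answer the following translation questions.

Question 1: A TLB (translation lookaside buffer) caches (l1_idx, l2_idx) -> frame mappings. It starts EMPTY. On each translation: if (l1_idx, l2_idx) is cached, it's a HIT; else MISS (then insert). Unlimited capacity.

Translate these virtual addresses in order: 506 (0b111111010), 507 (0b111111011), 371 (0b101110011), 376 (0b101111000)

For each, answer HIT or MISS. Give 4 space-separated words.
vaddr=506: (3,7) not in TLB -> MISS, insert
vaddr=507: (3,7) in TLB -> HIT
vaddr=371: (2,7) not in TLB -> MISS, insert
vaddr=376: (2,7) in TLB -> HIT

Answer: MISS HIT MISS HIT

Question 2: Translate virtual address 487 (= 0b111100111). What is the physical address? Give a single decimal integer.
vaddr = 487 = 0b111100111
Split: l1_idx=3, l2_idx=6, offset=7
L1[3] = 1
L2[1][6] = 26
paddr = 26 * 16 + 7 = 423

Answer: 423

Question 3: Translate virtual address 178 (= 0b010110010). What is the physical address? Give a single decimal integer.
vaddr = 178 = 0b010110010
Split: l1_idx=1, l2_idx=3, offset=2
L1[1] = 2
L2[2][3] = 28
paddr = 28 * 16 + 2 = 450

Answer: 450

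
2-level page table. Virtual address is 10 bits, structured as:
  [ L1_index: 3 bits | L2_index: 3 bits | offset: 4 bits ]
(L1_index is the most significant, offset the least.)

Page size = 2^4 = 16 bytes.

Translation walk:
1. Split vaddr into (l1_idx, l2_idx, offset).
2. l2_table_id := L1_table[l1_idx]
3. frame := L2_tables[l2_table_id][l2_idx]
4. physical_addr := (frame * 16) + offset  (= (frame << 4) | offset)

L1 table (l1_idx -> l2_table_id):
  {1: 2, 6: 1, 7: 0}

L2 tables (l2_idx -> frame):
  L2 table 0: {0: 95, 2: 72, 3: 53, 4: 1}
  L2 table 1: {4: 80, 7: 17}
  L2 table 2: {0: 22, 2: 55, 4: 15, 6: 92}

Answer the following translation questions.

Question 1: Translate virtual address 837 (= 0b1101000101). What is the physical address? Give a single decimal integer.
Answer: 1285

Derivation:
vaddr = 837 = 0b1101000101
Split: l1_idx=6, l2_idx=4, offset=5
L1[6] = 1
L2[1][4] = 80
paddr = 80 * 16 + 5 = 1285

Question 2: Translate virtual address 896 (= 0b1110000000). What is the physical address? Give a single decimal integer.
Answer: 1520

Derivation:
vaddr = 896 = 0b1110000000
Split: l1_idx=7, l2_idx=0, offset=0
L1[7] = 0
L2[0][0] = 95
paddr = 95 * 16 + 0 = 1520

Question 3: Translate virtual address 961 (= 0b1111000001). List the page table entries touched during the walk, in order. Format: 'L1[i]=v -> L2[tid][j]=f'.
Answer: L1[7]=0 -> L2[0][4]=1

Derivation:
vaddr = 961 = 0b1111000001
Split: l1_idx=7, l2_idx=4, offset=1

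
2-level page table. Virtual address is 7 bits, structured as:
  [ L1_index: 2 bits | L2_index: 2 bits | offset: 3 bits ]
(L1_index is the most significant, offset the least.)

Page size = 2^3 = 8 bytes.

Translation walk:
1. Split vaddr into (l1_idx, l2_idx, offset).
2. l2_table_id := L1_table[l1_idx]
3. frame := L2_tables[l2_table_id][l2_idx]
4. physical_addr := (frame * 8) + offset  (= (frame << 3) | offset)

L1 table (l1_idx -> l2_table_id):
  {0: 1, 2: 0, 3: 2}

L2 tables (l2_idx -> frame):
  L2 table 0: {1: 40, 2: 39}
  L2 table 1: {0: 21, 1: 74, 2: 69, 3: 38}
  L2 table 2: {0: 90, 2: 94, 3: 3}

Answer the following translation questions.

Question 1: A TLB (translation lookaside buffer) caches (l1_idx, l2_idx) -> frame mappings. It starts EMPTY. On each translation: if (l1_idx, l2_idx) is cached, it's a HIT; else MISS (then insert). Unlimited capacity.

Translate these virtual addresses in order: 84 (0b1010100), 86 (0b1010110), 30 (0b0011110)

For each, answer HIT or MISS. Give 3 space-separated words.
vaddr=84: (2,2) not in TLB -> MISS, insert
vaddr=86: (2,2) in TLB -> HIT
vaddr=30: (0,3) not in TLB -> MISS, insert

Answer: MISS HIT MISS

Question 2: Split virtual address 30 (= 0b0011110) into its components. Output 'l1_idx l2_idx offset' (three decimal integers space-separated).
Answer: 0 3 6

Derivation:
vaddr = 30 = 0b0011110
  top 2 bits -> l1_idx = 0
  next 2 bits -> l2_idx = 3
  bottom 3 bits -> offset = 6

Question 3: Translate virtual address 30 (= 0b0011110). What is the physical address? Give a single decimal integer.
vaddr = 30 = 0b0011110
Split: l1_idx=0, l2_idx=3, offset=6
L1[0] = 1
L2[1][3] = 38
paddr = 38 * 8 + 6 = 310

Answer: 310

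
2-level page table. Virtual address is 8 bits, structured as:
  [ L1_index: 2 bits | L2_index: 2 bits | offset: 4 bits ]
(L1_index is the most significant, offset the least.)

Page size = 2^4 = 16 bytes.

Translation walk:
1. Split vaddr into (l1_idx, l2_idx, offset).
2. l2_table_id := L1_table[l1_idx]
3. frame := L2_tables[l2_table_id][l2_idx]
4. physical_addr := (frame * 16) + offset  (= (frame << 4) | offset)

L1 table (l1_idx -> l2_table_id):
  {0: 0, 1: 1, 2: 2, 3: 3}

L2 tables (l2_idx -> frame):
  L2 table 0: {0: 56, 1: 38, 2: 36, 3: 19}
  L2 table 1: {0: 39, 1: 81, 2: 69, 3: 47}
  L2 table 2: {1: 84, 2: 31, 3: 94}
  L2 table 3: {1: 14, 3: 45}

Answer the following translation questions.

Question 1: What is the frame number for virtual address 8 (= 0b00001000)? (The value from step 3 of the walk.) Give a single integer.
Answer: 56

Derivation:
vaddr = 8: l1_idx=0, l2_idx=0
L1[0] = 0; L2[0][0] = 56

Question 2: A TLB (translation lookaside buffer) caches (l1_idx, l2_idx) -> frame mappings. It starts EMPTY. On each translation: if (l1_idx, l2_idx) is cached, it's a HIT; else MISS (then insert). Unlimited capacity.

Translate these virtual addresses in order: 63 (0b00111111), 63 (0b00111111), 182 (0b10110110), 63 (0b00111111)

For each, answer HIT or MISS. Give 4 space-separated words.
Answer: MISS HIT MISS HIT

Derivation:
vaddr=63: (0,3) not in TLB -> MISS, insert
vaddr=63: (0,3) in TLB -> HIT
vaddr=182: (2,3) not in TLB -> MISS, insert
vaddr=63: (0,3) in TLB -> HIT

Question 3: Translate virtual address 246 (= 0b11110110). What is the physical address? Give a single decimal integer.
Answer: 726

Derivation:
vaddr = 246 = 0b11110110
Split: l1_idx=3, l2_idx=3, offset=6
L1[3] = 3
L2[3][3] = 45
paddr = 45 * 16 + 6 = 726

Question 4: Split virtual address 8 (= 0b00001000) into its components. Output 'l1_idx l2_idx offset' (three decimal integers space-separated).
Answer: 0 0 8

Derivation:
vaddr = 8 = 0b00001000
  top 2 bits -> l1_idx = 0
  next 2 bits -> l2_idx = 0
  bottom 4 bits -> offset = 8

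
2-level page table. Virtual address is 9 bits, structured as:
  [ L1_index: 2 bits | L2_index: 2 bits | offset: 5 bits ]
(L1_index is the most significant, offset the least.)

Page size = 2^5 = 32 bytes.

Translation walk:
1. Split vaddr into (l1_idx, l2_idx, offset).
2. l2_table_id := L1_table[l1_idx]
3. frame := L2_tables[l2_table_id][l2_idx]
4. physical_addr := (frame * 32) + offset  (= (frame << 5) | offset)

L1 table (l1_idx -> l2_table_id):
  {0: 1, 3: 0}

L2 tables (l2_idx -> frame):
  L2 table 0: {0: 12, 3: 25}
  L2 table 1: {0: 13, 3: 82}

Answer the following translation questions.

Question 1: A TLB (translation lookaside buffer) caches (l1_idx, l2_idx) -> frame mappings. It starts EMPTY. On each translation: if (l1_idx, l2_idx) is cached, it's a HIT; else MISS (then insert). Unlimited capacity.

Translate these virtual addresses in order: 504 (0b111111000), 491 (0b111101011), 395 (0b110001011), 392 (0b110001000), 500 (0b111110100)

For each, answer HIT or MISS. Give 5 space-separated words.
vaddr=504: (3,3) not in TLB -> MISS, insert
vaddr=491: (3,3) in TLB -> HIT
vaddr=395: (3,0) not in TLB -> MISS, insert
vaddr=392: (3,0) in TLB -> HIT
vaddr=500: (3,3) in TLB -> HIT

Answer: MISS HIT MISS HIT HIT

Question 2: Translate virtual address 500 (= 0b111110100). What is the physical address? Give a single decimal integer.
vaddr = 500 = 0b111110100
Split: l1_idx=3, l2_idx=3, offset=20
L1[3] = 0
L2[0][3] = 25
paddr = 25 * 32 + 20 = 820

Answer: 820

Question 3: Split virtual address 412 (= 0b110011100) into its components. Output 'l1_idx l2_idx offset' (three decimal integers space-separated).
Answer: 3 0 28

Derivation:
vaddr = 412 = 0b110011100
  top 2 bits -> l1_idx = 3
  next 2 bits -> l2_idx = 0
  bottom 5 bits -> offset = 28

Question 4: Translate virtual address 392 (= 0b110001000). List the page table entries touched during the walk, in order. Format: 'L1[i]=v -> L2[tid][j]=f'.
vaddr = 392 = 0b110001000
Split: l1_idx=3, l2_idx=0, offset=8

Answer: L1[3]=0 -> L2[0][0]=12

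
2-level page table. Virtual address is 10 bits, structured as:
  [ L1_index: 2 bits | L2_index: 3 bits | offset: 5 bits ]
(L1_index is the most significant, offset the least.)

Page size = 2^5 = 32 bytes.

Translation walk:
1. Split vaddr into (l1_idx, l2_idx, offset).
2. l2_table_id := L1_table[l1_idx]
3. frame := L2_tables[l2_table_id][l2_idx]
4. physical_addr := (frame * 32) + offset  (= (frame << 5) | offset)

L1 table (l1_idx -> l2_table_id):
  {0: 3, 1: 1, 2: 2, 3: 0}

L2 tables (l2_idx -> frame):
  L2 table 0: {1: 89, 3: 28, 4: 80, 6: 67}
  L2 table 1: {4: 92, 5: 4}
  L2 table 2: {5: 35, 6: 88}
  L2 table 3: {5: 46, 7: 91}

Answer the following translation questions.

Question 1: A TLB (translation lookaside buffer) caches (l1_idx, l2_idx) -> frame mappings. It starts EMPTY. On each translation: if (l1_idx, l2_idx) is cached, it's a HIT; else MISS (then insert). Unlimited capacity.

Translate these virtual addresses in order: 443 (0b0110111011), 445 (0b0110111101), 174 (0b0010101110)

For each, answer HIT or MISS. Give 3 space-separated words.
vaddr=443: (1,5) not in TLB -> MISS, insert
vaddr=445: (1,5) in TLB -> HIT
vaddr=174: (0,5) not in TLB -> MISS, insert

Answer: MISS HIT MISS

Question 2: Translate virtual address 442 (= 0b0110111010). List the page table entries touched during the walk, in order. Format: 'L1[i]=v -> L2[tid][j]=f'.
Answer: L1[1]=1 -> L2[1][5]=4

Derivation:
vaddr = 442 = 0b0110111010
Split: l1_idx=1, l2_idx=5, offset=26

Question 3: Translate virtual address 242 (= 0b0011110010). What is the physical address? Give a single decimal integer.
Answer: 2930

Derivation:
vaddr = 242 = 0b0011110010
Split: l1_idx=0, l2_idx=7, offset=18
L1[0] = 3
L2[3][7] = 91
paddr = 91 * 32 + 18 = 2930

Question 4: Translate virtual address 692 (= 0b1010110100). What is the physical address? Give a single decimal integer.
Answer: 1140

Derivation:
vaddr = 692 = 0b1010110100
Split: l1_idx=2, l2_idx=5, offset=20
L1[2] = 2
L2[2][5] = 35
paddr = 35 * 32 + 20 = 1140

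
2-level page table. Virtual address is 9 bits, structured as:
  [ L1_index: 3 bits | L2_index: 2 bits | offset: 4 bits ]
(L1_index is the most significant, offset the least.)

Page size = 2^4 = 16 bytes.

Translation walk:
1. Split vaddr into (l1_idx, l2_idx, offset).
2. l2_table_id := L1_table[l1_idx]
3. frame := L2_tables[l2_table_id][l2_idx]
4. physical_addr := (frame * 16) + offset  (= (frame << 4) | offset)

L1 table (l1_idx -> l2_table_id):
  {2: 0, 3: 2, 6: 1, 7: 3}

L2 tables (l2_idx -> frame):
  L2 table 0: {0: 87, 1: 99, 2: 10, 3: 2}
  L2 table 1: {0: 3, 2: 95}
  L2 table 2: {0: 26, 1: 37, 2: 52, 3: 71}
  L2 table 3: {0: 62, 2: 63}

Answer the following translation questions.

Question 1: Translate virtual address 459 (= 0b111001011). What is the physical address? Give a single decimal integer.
Answer: 1003

Derivation:
vaddr = 459 = 0b111001011
Split: l1_idx=7, l2_idx=0, offset=11
L1[7] = 3
L2[3][0] = 62
paddr = 62 * 16 + 11 = 1003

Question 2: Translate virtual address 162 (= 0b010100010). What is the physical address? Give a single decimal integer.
Answer: 162

Derivation:
vaddr = 162 = 0b010100010
Split: l1_idx=2, l2_idx=2, offset=2
L1[2] = 0
L2[0][2] = 10
paddr = 10 * 16 + 2 = 162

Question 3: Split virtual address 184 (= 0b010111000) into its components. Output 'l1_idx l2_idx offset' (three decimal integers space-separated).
vaddr = 184 = 0b010111000
  top 3 bits -> l1_idx = 2
  next 2 bits -> l2_idx = 3
  bottom 4 bits -> offset = 8

Answer: 2 3 8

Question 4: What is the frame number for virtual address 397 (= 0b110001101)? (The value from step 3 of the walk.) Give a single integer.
vaddr = 397: l1_idx=6, l2_idx=0
L1[6] = 1; L2[1][0] = 3

Answer: 3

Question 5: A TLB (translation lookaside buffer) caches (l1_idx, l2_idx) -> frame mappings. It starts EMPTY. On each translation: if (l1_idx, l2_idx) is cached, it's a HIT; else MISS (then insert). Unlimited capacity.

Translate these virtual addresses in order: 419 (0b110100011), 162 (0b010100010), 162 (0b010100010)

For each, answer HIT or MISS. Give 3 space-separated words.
Answer: MISS MISS HIT

Derivation:
vaddr=419: (6,2) not in TLB -> MISS, insert
vaddr=162: (2,2) not in TLB -> MISS, insert
vaddr=162: (2,2) in TLB -> HIT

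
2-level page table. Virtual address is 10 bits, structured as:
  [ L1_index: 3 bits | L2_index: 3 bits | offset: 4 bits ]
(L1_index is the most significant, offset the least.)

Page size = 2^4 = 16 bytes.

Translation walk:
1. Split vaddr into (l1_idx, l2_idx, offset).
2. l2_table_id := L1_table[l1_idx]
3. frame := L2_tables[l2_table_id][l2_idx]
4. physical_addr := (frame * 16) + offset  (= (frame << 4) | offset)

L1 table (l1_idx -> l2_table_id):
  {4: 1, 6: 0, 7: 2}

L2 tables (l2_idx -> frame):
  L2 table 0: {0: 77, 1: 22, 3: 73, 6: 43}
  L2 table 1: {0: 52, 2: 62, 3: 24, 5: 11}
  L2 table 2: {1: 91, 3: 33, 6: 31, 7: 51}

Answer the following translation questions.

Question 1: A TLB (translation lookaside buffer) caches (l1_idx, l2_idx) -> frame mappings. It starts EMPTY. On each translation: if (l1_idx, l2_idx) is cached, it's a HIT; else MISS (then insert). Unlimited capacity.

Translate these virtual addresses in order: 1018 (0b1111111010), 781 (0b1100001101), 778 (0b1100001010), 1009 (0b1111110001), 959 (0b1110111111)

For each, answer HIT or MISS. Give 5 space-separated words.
vaddr=1018: (7,7) not in TLB -> MISS, insert
vaddr=781: (6,0) not in TLB -> MISS, insert
vaddr=778: (6,0) in TLB -> HIT
vaddr=1009: (7,7) in TLB -> HIT
vaddr=959: (7,3) not in TLB -> MISS, insert

Answer: MISS MISS HIT HIT MISS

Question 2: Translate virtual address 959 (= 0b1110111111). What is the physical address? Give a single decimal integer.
vaddr = 959 = 0b1110111111
Split: l1_idx=7, l2_idx=3, offset=15
L1[7] = 2
L2[2][3] = 33
paddr = 33 * 16 + 15 = 543

Answer: 543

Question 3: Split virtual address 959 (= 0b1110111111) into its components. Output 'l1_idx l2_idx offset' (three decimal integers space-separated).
Answer: 7 3 15

Derivation:
vaddr = 959 = 0b1110111111
  top 3 bits -> l1_idx = 7
  next 3 bits -> l2_idx = 3
  bottom 4 bits -> offset = 15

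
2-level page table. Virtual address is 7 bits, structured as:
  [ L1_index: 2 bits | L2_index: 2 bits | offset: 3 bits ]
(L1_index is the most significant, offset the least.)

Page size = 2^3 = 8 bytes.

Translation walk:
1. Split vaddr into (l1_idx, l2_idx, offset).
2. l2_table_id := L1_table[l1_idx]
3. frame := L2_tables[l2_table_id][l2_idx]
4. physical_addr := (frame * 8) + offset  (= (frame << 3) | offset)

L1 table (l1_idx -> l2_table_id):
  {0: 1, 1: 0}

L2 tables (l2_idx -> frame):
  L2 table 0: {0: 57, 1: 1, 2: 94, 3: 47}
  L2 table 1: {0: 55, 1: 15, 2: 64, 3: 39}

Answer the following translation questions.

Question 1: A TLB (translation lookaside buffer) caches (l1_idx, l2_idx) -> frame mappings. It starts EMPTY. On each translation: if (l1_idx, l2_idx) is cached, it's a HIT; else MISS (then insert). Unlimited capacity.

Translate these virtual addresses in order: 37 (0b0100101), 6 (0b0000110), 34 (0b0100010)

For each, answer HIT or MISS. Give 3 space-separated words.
Answer: MISS MISS HIT

Derivation:
vaddr=37: (1,0) not in TLB -> MISS, insert
vaddr=6: (0,0) not in TLB -> MISS, insert
vaddr=34: (1,0) in TLB -> HIT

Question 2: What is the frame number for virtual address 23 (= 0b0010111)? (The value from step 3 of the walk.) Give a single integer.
vaddr = 23: l1_idx=0, l2_idx=2
L1[0] = 1; L2[1][2] = 64

Answer: 64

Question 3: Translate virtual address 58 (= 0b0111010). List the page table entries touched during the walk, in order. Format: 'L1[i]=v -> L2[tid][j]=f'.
vaddr = 58 = 0b0111010
Split: l1_idx=1, l2_idx=3, offset=2

Answer: L1[1]=0 -> L2[0][3]=47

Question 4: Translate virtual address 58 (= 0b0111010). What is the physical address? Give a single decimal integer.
Answer: 378

Derivation:
vaddr = 58 = 0b0111010
Split: l1_idx=1, l2_idx=3, offset=2
L1[1] = 0
L2[0][3] = 47
paddr = 47 * 8 + 2 = 378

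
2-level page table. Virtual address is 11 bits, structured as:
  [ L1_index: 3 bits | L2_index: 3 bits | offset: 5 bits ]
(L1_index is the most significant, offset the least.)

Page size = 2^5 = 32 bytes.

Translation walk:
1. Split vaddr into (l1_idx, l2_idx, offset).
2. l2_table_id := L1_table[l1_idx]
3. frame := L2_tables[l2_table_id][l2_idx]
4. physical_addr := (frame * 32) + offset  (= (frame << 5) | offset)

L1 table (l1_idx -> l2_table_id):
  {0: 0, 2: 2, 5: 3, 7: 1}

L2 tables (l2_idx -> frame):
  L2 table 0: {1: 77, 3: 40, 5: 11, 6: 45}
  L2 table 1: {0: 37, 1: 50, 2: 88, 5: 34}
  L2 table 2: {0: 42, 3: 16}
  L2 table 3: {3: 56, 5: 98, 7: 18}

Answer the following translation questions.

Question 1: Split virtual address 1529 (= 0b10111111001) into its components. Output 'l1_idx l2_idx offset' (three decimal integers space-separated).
Answer: 5 7 25

Derivation:
vaddr = 1529 = 0b10111111001
  top 3 bits -> l1_idx = 5
  next 3 bits -> l2_idx = 7
  bottom 5 bits -> offset = 25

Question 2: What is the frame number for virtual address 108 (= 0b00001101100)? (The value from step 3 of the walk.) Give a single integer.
Answer: 40

Derivation:
vaddr = 108: l1_idx=0, l2_idx=3
L1[0] = 0; L2[0][3] = 40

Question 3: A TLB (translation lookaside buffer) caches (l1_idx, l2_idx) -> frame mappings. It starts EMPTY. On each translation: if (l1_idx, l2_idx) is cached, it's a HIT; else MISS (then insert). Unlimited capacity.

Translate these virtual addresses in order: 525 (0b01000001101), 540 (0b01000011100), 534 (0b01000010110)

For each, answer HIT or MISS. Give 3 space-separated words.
Answer: MISS HIT HIT

Derivation:
vaddr=525: (2,0) not in TLB -> MISS, insert
vaddr=540: (2,0) in TLB -> HIT
vaddr=534: (2,0) in TLB -> HIT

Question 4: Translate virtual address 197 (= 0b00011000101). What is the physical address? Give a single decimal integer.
vaddr = 197 = 0b00011000101
Split: l1_idx=0, l2_idx=6, offset=5
L1[0] = 0
L2[0][6] = 45
paddr = 45 * 32 + 5 = 1445

Answer: 1445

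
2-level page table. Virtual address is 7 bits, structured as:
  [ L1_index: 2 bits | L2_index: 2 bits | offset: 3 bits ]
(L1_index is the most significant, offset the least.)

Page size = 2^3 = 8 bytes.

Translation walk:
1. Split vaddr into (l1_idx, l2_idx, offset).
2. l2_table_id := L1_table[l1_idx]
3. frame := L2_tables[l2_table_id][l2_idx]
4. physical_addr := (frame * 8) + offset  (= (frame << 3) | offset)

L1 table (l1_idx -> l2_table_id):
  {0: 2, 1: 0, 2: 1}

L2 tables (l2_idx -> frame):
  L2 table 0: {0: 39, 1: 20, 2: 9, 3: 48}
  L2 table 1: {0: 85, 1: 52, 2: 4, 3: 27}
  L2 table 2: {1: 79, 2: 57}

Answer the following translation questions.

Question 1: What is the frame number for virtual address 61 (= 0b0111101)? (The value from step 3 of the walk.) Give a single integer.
vaddr = 61: l1_idx=1, l2_idx=3
L1[1] = 0; L2[0][3] = 48

Answer: 48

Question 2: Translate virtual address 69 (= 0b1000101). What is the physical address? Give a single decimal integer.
Answer: 685

Derivation:
vaddr = 69 = 0b1000101
Split: l1_idx=2, l2_idx=0, offset=5
L1[2] = 1
L2[1][0] = 85
paddr = 85 * 8 + 5 = 685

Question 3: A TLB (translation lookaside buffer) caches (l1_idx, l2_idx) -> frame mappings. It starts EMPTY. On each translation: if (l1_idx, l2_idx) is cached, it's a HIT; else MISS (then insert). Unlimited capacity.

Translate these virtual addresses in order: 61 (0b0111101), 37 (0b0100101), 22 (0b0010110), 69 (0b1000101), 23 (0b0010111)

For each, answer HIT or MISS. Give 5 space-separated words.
Answer: MISS MISS MISS MISS HIT

Derivation:
vaddr=61: (1,3) not in TLB -> MISS, insert
vaddr=37: (1,0) not in TLB -> MISS, insert
vaddr=22: (0,2) not in TLB -> MISS, insert
vaddr=69: (2,0) not in TLB -> MISS, insert
vaddr=23: (0,2) in TLB -> HIT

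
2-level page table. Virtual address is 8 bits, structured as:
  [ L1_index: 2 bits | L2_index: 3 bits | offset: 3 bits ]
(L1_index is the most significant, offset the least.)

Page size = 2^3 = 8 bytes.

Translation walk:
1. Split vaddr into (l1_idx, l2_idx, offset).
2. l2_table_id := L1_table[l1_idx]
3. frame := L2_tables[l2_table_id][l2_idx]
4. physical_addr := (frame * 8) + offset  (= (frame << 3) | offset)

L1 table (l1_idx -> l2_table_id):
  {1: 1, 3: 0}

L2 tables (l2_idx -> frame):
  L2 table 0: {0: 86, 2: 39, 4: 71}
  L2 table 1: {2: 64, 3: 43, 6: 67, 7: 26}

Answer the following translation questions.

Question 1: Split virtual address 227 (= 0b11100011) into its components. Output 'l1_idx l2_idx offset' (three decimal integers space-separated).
Answer: 3 4 3

Derivation:
vaddr = 227 = 0b11100011
  top 2 bits -> l1_idx = 3
  next 3 bits -> l2_idx = 4
  bottom 3 bits -> offset = 3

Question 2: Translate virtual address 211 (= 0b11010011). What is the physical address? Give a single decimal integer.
vaddr = 211 = 0b11010011
Split: l1_idx=3, l2_idx=2, offset=3
L1[3] = 0
L2[0][2] = 39
paddr = 39 * 8 + 3 = 315

Answer: 315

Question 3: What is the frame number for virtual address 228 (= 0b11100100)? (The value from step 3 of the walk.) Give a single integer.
Answer: 71

Derivation:
vaddr = 228: l1_idx=3, l2_idx=4
L1[3] = 0; L2[0][4] = 71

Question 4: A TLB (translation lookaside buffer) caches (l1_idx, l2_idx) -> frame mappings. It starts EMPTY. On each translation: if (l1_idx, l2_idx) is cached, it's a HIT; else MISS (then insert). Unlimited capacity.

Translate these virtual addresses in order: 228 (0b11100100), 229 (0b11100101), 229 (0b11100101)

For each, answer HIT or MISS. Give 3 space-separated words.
vaddr=228: (3,4) not in TLB -> MISS, insert
vaddr=229: (3,4) in TLB -> HIT
vaddr=229: (3,4) in TLB -> HIT

Answer: MISS HIT HIT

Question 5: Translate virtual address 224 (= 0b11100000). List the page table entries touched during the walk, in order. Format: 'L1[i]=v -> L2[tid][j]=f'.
Answer: L1[3]=0 -> L2[0][4]=71

Derivation:
vaddr = 224 = 0b11100000
Split: l1_idx=3, l2_idx=4, offset=0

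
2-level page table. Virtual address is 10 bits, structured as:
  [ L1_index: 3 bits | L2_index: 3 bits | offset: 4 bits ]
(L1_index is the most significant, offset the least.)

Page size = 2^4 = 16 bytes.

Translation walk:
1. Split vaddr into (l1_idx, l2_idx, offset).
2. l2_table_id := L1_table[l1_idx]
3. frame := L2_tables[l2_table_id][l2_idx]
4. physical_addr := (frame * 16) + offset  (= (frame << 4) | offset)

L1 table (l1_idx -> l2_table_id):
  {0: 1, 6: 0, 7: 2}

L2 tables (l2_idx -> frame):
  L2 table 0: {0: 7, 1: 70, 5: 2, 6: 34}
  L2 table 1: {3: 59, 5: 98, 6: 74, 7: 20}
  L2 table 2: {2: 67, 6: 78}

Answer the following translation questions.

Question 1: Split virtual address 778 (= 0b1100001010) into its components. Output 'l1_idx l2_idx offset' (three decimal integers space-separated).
Answer: 6 0 10

Derivation:
vaddr = 778 = 0b1100001010
  top 3 bits -> l1_idx = 6
  next 3 bits -> l2_idx = 0
  bottom 4 bits -> offset = 10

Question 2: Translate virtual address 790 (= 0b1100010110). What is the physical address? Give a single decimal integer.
Answer: 1126

Derivation:
vaddr = 790 = 0b1100010110
Split: l1_idx=6, l2_idx=1, offset=6
L1[6] = 0
L2[0][1] = 70
paddr = 70 * 16 + 6 = 1126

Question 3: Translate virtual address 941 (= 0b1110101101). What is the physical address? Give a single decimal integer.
Answer: 1085

Derivation:
vaddr = 941 = 0b1110101101
Split: l1_idx=7, l2_idx=2, offset=13
L1[7] = 2
L2[2][2] = 67
paddr = 67 * 16 + 13 = 1085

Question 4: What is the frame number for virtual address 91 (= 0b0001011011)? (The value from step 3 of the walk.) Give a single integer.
Answer: 98

Derivation:
vaddr = 91: l1_idx=0, l2_idx=5
L1[0] = 1; L2[1][5] = 98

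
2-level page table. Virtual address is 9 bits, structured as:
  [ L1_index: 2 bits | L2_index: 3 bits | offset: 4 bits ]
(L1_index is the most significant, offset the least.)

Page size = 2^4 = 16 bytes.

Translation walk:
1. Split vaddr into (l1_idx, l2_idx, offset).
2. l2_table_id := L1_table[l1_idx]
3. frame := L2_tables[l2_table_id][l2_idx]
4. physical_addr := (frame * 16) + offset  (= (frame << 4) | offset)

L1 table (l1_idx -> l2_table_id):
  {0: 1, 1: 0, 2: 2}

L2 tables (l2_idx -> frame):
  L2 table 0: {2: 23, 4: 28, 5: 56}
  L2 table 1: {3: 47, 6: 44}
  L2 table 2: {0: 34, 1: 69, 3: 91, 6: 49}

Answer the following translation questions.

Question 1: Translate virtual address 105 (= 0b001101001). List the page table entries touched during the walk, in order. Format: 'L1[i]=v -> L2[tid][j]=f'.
Answer: L1[0]=1 -> L2[1][6]=44

Derivation:
vaddr = 105 = 0b001101001
Split: l1_idx=0, l2_idx=6, offset=9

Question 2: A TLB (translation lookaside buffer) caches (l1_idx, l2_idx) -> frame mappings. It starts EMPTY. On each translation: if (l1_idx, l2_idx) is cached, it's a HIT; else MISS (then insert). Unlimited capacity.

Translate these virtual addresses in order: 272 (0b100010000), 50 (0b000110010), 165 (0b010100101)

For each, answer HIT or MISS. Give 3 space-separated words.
Answer: MISS MISS MISS

Derivation:
vaddr=272: (2,1) not in TLB -> MISS, insert
vaddr=50: (0,3) not in TLB -> MISS, insert
vaddr=165: (1,2) not in TLB -> MISS, insert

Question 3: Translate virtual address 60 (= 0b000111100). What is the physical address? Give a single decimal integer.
vaddr = 60 = 0b000111100
Split: l1_idx=0, l2_idx=3, offset=12
L1[0] = 1
L2[1][3] = 47
paddr = 47 * 16 + 12 = 764

Answer: 764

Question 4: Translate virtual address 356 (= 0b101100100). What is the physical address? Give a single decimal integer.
vaddr = 356 = 0b101100100
Split: l1_idx=2, l2_idx=6, offset=4
L1[2] = 2
L2[2][6] = 49
paddr = 49 * 16 + 4 = 788

Answer: 788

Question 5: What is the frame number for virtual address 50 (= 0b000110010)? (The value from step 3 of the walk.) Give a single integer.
vaddr = 50: l1_idx=0, l2_idx=3
L1[0] = 1; L2[1][3] = 47

Answer: 47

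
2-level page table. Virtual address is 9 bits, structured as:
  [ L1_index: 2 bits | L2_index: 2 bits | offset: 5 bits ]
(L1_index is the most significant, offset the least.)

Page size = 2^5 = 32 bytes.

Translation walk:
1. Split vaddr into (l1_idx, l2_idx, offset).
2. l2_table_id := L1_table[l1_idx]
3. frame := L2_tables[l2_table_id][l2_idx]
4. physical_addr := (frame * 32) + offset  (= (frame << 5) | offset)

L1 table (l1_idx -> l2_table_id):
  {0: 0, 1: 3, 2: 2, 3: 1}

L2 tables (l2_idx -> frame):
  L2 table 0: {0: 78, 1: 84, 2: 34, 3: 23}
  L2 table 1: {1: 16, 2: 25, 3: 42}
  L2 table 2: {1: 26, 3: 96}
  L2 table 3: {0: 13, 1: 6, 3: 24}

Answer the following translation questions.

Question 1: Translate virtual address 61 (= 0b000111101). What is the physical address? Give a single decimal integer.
vaddr = 61 = 0b000111101
Split: l1_idx=0, l2_idx=1, offset=29
L1[0] = 0
L2[0][1] = 84
paddr = 84 * 32 + 29 = 2717

Answer: 2717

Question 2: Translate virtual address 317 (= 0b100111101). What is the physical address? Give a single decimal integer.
Answer: 861

Derivation:
vaddr = 317 = 0b100111101
Split: l1_idx=2, l2_idx=1, offset=29
L1[2] = 2
L2[2][1] = 26
paddr = 26 * 32 + 29 = 861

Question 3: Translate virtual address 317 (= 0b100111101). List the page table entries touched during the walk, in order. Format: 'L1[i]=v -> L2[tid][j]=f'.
vaddr = 317 = 0b100111101
Split: l1_idx=2, l2_idx=1, offset=29

Answer: L1[2]=2 -> L2[2][1]=26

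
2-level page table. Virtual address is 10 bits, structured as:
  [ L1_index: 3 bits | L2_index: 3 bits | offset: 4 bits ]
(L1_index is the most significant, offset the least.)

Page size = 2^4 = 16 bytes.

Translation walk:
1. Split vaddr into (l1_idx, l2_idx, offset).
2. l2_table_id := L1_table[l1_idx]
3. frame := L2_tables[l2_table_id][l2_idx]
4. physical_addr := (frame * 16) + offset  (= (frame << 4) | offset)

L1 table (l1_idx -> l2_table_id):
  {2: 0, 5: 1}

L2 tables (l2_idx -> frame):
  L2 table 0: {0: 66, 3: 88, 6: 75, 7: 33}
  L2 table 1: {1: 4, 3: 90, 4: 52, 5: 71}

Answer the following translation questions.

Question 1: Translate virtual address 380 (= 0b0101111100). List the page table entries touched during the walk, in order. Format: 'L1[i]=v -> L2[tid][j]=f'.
vaddr = 380 = 0b0101111100
Split: l1_idx=2, l2_idx=7, offset=12

Answer: L1[2]=0 -> L2[0][7]=33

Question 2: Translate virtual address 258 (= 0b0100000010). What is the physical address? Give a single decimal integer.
vaddr = 258 = 0b0100000010
Split: l1_idx=2, l2_idx=0, offset=2
L1[2] = 0
L2[0][0] = 66
paddr = 66 * 16 + 2 = 1058

Answer: 1058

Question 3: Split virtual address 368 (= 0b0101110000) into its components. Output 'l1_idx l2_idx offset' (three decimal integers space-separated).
vaddr = 368 = 0b0101110000
  top 3 bits -> l1_idx = 2
  next 3 bits -> l2_idx = 7
  bottom 4 bits -> offset = 0

Answer: 2 7 0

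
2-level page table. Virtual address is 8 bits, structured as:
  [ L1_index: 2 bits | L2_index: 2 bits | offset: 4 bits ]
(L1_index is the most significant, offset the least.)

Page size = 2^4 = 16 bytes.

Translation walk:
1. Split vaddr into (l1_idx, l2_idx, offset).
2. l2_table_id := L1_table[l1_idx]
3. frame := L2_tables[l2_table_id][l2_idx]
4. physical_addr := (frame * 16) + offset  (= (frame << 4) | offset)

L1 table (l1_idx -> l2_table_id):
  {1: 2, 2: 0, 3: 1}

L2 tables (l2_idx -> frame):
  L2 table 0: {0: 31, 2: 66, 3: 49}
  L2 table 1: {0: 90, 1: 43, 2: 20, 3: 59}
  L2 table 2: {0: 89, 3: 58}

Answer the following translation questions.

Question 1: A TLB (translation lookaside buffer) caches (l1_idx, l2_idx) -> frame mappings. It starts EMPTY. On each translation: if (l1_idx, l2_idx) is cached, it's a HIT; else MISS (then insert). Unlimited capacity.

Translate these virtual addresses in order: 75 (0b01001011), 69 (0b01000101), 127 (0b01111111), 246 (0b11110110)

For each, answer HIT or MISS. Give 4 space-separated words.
vaddr=75: (1,0) not in TLB -> MISS, insert
vaddr=69: (1,0) in TLB -> HIT
vaddr=127: (1,3) not in TLB -> MISS, insert
vaddr=246: (3,3) not in TLB -> MISS, insert

Answer: MISS HIT MISS MISS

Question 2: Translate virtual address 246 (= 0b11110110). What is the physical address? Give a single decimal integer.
vaddr = 246 = 0b11110110
Split: l1_idx=3, l2_idx=3, offset=6
L1[3] = 1
L2[1][3] = 59
paddr = 59 * 16 + 6 = 950

Answer: 950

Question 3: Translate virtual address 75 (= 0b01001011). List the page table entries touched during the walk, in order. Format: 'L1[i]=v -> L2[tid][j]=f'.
vaddr = 75 = 0b01001011
Split: l1_idx=1, l2_idx=0, offset=11

Answer: L1[1]=2 -> L2[2][0]=89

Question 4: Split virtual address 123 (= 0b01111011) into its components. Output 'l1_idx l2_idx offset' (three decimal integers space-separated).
Answer: 1 3 11

Derivation:
vaddr = 123 = 0b01111011
  top 2 bits -> l1_idx = 1
  next 2 bits -> l2_idx = 3
  bottom 4 bits -> offset = 11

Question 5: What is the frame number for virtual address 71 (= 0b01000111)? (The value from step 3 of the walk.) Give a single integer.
vaddr = 71: l1_idx=1, l2_idx=0
L1[1] = 2; L2[2][0] = 89

Answer: 89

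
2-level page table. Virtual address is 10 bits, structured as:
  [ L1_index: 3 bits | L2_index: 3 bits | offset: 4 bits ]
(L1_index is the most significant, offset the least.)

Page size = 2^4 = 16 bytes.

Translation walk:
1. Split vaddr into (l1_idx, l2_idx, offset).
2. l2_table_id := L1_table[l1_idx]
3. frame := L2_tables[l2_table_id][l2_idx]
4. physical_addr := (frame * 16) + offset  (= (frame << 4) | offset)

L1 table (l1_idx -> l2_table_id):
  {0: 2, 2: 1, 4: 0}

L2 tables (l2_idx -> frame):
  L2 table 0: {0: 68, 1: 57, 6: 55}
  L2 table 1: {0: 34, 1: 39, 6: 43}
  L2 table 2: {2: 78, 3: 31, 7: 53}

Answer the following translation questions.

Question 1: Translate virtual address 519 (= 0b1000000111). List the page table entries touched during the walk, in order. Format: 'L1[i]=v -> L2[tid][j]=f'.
Answer: L1[4]=0 -> L2[0][0]=68

Derivation:
vaddr = 519 = 0b1000000111
Split: l1_idx=4, l2_idx=0, offset=7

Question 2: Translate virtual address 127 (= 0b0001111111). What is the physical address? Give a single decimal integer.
vaddr = 127 = 0b0001111111
Split: l1_idx=0, l2_idx=7, offset=15
L1[0] = 2
L2[2][7] = 53
paddr = 53 * 16 + 15 = 863

Answer: 863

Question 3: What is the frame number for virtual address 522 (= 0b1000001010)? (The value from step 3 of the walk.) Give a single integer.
Answer: 68

Derivation:
vaddr = 522: l1_idx=4, l2_idx=0
L1[4] = 0; L2[0][0] = 68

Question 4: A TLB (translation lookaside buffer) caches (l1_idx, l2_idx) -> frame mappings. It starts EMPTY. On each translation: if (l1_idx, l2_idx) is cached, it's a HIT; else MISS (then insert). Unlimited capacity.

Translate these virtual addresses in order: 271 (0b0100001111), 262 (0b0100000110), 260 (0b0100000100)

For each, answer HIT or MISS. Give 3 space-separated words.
Answer: MISS HIT HIT

Derivation:
vaddr=271: (2,0) not in TLB -> MISS, insert
vaddr=262: (2,0) in TLB -> HIT
vaddr=260: (2,0) in TLB -> HIT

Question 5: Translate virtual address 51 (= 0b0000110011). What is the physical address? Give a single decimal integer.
vaddr = 51 = 0b0000110011
Split: l1_idx=0, l2_idx=3, offset=3
L1[0] = 2
L2[2][3] = 31
paddr = 31 * 16 + 3 = 499

Answer: 499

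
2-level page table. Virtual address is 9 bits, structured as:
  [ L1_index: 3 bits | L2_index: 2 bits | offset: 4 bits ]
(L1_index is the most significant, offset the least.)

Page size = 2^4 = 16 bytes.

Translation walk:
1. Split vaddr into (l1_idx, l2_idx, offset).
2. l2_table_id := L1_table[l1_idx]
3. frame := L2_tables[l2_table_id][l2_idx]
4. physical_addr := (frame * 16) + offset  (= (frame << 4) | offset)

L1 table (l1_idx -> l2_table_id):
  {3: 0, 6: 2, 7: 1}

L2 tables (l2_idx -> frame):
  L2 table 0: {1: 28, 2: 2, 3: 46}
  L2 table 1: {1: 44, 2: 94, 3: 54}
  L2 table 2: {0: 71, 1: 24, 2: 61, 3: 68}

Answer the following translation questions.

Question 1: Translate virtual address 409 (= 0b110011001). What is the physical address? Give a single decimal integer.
vaddr = 409 = 0b110011001
Split: l1_idx=6, l2_idx=1, offset=9
L1[6] = 2
L2[2][1] = 24
paddr = 24 * 16 + 9 = 393

Answer: 393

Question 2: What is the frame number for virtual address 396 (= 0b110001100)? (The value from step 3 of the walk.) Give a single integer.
vaddr = 396: l1_idx=6, l2_idx=0
L1[6] = 2; L2[2][0] = 71

Answer: 71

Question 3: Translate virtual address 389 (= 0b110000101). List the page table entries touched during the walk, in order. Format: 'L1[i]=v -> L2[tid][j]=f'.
vaddr = 389 = 0b110000101
Split: l1_idx=6, l2_idx=0, offset=5

Answer: L1[6]=2 -> L2[2][0]=71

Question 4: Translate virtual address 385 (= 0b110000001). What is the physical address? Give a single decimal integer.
vaddr = 385 = 0b110000001
Split: l1_idx=6, l2_idx=0, offset=1
L1[6] = 2
L2[2][0] = 71
paddr = 71 * 16 + 1 = 1137

Answer: 1137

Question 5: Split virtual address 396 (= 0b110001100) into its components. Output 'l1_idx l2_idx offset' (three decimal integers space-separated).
vaddr = 396 = 0b110001100
  top 3 bits -> l1_idx = 6
  next 2 bits -> l2_idx = 0
  bottom 4 bits -> offset = 12

Answer: 6 0 12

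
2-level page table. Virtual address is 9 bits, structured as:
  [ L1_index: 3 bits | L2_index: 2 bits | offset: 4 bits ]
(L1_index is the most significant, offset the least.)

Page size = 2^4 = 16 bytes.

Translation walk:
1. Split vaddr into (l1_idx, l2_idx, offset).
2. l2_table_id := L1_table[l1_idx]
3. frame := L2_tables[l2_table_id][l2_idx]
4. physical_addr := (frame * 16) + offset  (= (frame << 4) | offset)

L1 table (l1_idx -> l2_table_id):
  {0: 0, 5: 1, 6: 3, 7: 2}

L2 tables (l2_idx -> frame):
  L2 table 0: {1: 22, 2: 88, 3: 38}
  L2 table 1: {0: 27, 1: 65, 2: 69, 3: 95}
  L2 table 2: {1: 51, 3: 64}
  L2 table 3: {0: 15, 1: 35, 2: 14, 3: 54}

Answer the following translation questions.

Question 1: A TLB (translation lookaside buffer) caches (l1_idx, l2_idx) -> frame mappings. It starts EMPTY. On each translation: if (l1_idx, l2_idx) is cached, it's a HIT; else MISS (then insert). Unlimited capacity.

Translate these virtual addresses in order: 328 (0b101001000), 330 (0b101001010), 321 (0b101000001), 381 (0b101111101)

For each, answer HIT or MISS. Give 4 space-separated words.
vaddr=328: (5,0) not in TLB -> MISS, insert
vaddr=330: (5,0) in TLB -> HIT
vaddr=321: (5,0) in TLB -> HIT
vaddr=381: (5,3) not in TLB -> MISS, insert

Answer: MISS HIT HIT MISS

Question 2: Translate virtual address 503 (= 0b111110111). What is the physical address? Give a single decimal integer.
Answer: 1031

Derivation:
vaddr = 503 = 0b111110111
Split: l1_idx=7, l2_idx=3, offset=7
L1[7] = 2
L2[2][3] = 64
paddr = 64 * 16 + 7 = 1031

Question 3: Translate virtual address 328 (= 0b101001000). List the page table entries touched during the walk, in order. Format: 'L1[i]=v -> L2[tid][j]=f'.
vaddr = 328 = 0b101001000
Split: l1_idx=5, l2_idx=0, offset=8

Answer: L1[5]=1 -> L2[1][0]=27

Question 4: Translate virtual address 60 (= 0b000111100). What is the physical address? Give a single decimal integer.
Answer: 620

Derivation:
vaddr = 60 = 0b000111100
Split: l1_idx=0, l2_idx=3, offset=12
L1[0] = 0
L2[0][3] = 38
paddr = 38 * 16 + 12 = 620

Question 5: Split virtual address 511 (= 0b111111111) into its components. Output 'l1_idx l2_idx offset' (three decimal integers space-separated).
Answer: 7 3 15

Derivation:
vaddr = 511 = 0b111111111
  top 3 bits -> l1_idx = 7
  next 2 bits -> l2_idx = 3
  bottom 4 bits -> offset = 15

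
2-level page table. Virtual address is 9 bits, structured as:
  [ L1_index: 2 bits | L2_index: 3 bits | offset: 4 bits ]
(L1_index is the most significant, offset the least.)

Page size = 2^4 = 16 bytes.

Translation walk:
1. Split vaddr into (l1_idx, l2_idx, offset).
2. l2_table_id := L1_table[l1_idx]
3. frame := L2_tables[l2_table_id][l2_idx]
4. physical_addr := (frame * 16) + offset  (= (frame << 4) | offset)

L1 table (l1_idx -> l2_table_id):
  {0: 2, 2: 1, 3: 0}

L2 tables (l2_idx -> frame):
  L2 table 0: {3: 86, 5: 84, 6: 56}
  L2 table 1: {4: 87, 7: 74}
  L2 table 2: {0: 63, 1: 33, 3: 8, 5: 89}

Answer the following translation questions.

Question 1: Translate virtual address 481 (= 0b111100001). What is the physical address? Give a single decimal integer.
vaddr = 481 = 0b111100001
Split: l1_idx=3, l2_idx=6, offset=1
L1[3] = 0
L2[0][6] = 56
paddr = 56 * 16 + 1 = 897

Answer: 897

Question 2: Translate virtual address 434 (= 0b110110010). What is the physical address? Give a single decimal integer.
Answer: 1378

Derivation:
vaddr = 434 = 0b110110010
Split: l1_idx=3, l2_idx=3, offset=2
L1[3] = 0
L2[0][3] = 86
paddr = 86 * 16 + 2 = 1378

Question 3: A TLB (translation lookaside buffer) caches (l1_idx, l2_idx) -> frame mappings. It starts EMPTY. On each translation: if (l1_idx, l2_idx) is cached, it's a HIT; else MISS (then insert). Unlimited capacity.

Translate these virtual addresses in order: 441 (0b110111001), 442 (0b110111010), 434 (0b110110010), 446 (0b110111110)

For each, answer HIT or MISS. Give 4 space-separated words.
vaddr=441: (3,3) not in TLB -> MISS, insert
vaddr=442: (3,3) in TLB -> HIT
vaddr=434: (3,3) in TLB -> HIT
vaddr=446: (3,3) in TLB -> HIT

Answer: MISS HIT HIT HIT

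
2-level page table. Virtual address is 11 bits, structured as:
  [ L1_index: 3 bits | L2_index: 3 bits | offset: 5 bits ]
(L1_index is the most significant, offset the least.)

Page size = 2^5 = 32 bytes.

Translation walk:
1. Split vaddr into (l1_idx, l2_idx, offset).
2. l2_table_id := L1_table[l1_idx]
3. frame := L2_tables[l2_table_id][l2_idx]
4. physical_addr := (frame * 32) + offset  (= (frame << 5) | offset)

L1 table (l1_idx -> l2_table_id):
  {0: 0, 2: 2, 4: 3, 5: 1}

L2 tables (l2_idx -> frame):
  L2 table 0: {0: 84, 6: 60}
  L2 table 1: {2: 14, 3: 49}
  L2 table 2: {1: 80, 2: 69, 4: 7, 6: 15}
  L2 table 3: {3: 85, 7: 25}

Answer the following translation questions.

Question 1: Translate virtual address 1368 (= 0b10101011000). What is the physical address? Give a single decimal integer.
vaddr = 1368 = 0b10101011000
Split: l1_idx=5, l2_idx=2, offset=24
L1[5] = 1
L2[1][2] = 14
paddr = 14 * 32 + 24 = 472

Answer: 472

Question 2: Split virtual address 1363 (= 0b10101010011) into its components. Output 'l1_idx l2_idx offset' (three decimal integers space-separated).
Answer: 5 2 19

Derivation:
vaddr = 1363 = 0b10101010011
  top 3 bits -> l1_idx = 5
  next 3 bits -> l2_idx = 2
  bottom 5 bits -> offset = 19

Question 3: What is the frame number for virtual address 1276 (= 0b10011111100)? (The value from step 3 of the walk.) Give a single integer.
Answer: 25

Derivation:
vaddr = 1276: l1_idx=4, l2_idx=7
L1[4] = 3; L2[3][7] = 25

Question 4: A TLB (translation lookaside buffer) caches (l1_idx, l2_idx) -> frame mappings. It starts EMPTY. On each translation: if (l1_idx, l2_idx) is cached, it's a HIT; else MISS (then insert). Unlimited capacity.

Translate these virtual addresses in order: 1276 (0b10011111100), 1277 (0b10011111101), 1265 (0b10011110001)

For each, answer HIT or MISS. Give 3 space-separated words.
vaddr=1276: (4,7) not in TLB -> MISS, insert
vaddr=1277: (4,7) in TLB -> HIT
vaddr=1265: (4,7) in TLB -> HIT

Answer: MISS HIT HIT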